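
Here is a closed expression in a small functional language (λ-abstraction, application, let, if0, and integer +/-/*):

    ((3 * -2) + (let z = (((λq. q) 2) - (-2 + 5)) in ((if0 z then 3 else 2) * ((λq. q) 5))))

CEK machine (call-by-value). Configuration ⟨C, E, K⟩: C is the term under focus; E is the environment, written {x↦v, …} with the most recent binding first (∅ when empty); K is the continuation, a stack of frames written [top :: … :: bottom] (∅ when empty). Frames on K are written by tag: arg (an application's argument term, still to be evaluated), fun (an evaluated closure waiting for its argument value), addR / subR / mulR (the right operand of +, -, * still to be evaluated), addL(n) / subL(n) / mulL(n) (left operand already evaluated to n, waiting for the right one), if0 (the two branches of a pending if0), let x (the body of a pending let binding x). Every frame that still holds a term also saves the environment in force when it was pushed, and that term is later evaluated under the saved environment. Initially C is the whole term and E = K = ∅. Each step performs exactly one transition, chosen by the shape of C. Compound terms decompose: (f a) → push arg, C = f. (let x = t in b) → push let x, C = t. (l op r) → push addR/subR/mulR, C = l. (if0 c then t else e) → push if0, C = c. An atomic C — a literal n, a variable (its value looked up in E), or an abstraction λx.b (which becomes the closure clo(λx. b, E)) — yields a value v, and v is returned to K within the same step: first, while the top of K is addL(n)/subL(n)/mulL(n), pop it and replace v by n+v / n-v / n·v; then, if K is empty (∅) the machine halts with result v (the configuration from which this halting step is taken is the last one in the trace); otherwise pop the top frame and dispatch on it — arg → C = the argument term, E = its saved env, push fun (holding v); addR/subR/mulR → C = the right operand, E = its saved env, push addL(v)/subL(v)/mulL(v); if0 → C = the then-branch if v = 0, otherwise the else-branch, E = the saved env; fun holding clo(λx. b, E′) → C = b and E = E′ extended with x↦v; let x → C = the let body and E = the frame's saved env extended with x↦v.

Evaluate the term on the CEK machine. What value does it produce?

Answer: 4

Machine steps:
[0] [C=((3 * -2) + (let z = (((λq. q) 2) - (-2 + 5)) in ((if0 z then 3 else 2) * ((λq. q) 5)))) | E=∅ | K=∅]
[1] [C=(3 * -2) | E=∅ | K=[addR]]
[2] [C=3 | E=∅ | K=[mulR :: addR]]
[3] [C=-2 | E=∅ | K=[mulL(3) :: addR]]
[4] [C=(let z = (((λq. q) 2) - (-2 + 5)) in ((if0 z then 3 else 2) * ((λq. q) 5))) | E=∅ | K=[addL(-6)]]
[5] [C=(((λq. q) 2) - (-2 + 5)) | E=∅ | K=[let z :: addL(-6)]]
[6] [C=((λq. q) 2) | E=∅ | K=[subR :: let z :: addL(-6)]]
[7] [C=(λq. q) | E=∅ | K=[arg :: subR :: let z :: addL(-6)]]
[8] [C=2 | E=∅ | K=[fun :: subR :: let z :: addL(-6)]]
[9] [C=q | E={q↦2} | K=[subR :: let z :: addL(-6)]]
[10] [C=(-2 + 5) | E=∅ | K=[subL(2) :: let z :: addL(-6)]]
[11] [C=-2 | E=∅ | K=[addR :: subL(2) :: let z :: addL(-6)]]
[12] [C=5 | E=∅ | K=[addL(-2) :: subL(2) :: let z :: addL(-6)]]
[13] [C=((if0 z then 3 else 2) * ((λq. q) 5)) | E={z↦-1} | K=[addL(-6)]]
[14] [C=(if0 z then 3 else 2) | E={z↦-1} | K=[mulR :: addL(-6)]]
[15] [C=z | E={z↦-1} | K=[if0 :: mulR :: addL(-6)]]
[16] [C=2 | E={z↦-1} | K=[mulR :: addL(-6)]]
[17] [C=((λq. q) 5) | E={z↦-1} | K=[mulL(2) :: addL(-6)]]
[18] [C=(λq. q) | E={z↦-1} | K=[arg :: mulL(2) :: addL(-6)]]
[19] [C=5 | E={z↦-1} | K=[fun :: mulL(2) :: addL(-6)]]
[20] [C=q | E={q↦5, z↦-1} | K=[mulL(2) :: addL(-6)]]
→ final value 4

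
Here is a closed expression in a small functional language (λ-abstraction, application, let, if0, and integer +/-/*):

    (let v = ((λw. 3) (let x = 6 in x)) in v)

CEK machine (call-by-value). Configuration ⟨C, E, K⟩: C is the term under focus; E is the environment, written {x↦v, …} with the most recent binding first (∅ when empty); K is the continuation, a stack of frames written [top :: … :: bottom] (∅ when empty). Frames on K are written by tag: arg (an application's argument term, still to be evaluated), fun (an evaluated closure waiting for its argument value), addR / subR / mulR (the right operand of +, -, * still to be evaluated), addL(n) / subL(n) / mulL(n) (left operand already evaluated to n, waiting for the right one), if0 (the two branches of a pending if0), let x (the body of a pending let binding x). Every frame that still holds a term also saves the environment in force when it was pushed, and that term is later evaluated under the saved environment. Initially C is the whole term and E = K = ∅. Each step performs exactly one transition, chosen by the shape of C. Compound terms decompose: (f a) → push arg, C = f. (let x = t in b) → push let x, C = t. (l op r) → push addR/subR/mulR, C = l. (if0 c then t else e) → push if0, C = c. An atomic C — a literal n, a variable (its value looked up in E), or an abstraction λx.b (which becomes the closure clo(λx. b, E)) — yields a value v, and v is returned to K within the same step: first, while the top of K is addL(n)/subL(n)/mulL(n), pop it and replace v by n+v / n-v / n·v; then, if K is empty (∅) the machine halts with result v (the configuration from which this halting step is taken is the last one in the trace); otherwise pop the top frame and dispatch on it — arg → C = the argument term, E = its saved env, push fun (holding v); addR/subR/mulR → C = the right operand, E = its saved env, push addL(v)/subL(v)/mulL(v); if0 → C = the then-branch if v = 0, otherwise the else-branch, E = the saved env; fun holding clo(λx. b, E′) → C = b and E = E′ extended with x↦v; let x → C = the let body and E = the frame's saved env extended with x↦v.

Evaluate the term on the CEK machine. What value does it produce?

Answer: 3

Machine steps:
step 0: [C=(let v = ((λw. 3) (let x = 6 in x)) in v) | E=∅ | K=∅]
step 1: [C=((λw. 3) (let x = 6 in x)) | E=∅ | K=[let v]]
step 2: [C=(λw. 3) | E=∅ | K=[arg :: let v]]
step 3: [C=(let x = 6 in x) | E=∅ | K=[fun :: let v]]
step 4: [C=6 | E=∅ | K=[let x :: fun :: let v]]
step 5: [C=x | E={x↦6} | K=[fun :: let v]]
step 6: [C=3 | E={w↦6} | K=[let v]]
step 7: [C=v | E={v↦3} | K=∅]
→ final value 3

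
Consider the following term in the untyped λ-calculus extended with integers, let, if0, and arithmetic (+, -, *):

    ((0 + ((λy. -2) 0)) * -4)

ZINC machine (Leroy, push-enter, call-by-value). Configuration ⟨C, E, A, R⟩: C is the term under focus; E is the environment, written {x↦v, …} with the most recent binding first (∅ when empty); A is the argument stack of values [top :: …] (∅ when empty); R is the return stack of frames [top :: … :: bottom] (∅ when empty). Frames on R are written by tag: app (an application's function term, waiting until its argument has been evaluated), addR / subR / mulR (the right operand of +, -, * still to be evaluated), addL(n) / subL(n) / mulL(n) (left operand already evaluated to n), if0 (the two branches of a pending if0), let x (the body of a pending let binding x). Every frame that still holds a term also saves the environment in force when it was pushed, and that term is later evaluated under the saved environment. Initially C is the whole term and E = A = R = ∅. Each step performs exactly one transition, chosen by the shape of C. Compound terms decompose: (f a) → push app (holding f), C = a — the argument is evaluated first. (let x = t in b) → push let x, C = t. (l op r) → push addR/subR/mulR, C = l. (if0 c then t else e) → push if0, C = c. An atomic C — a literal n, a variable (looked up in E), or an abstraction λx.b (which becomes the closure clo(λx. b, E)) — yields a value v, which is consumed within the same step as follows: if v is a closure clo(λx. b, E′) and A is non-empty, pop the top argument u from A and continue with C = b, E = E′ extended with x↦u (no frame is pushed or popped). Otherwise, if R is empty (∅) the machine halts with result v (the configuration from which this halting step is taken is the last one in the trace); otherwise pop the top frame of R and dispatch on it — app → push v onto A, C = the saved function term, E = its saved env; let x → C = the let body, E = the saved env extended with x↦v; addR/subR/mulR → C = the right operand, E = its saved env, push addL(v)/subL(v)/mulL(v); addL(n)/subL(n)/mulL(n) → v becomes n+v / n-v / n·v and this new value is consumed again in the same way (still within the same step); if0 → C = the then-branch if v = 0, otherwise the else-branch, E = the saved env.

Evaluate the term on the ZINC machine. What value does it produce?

0. [C=((0 + ((λy. -2) 0)) * -4) | E=∅ | A=∅ | R=∅]
1. [C=(0 + ((λy. -2) 0)) | E=∅ | A=∅ | R=[mulR]]
2. [C=0 | E=∅ | A=∅ | R=[addR :: mulR]]
3. [C=((λy. -2) 0) | E=∅ | A=∅ | R=[addL(0) :: mulR]]
4. [C=0 | E=∅ | A=∅ | R=[app :: addL(0) :: mulR]]
5. [C=(λy. -2) | E=∅ | A=[0] | R=[addL(0) :: mulR]]
6. [C=-2 | E={y↦0} | A=∅ | R=[addL(0) :: mulR]]
7. [C=-4 | E=∅ | A=∅ | R=[mulL(-2)]]
→ final value 8

Answer: 8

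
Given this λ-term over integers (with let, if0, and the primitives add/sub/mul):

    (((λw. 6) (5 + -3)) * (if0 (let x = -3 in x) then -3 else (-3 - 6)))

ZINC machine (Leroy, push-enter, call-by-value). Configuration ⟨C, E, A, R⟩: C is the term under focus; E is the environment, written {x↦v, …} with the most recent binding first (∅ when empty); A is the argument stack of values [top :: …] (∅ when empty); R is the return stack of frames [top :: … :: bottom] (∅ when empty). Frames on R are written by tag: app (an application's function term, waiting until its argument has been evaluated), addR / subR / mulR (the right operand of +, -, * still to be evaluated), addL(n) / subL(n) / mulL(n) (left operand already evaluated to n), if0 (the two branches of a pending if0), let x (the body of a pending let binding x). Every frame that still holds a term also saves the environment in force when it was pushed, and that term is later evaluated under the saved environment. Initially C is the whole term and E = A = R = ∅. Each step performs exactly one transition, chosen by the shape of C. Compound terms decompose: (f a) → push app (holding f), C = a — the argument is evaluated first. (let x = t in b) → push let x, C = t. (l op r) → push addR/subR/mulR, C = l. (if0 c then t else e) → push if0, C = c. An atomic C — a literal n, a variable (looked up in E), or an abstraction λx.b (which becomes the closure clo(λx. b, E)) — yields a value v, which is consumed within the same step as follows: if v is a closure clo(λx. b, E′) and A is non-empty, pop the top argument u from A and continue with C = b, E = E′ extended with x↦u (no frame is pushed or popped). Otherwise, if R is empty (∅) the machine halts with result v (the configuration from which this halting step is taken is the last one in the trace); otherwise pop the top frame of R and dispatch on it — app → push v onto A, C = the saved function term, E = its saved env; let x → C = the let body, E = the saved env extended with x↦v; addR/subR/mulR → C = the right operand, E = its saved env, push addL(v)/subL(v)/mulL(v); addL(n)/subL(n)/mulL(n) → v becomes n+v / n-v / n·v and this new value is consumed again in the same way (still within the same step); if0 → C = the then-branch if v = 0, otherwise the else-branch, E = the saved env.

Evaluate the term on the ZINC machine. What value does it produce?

Answer: -54

Execution trace:
0. ⟨C=(((λw. 6) (5 + -3)) * (if0 (let x = -3 in x) then -3 else (-3 - 6))); E=∅; A=∅; R=∅⟩
1. ⟨C=((λw. 6) (5 + -3)); E=∅; A=∅; R=[mulR]⟩
2. ⟨C=(5 + -3); E=∅; A=∅; R=[app :: mulR]⟩
3. ⟨C=5; E=∅; A=∅; R=[addR :: app :: mulR]⟩
4. ⟨C=-3; E=∅; A=∅; R=[addL(5) :: app :: mulR]⟩
5. ⟨C=(λw. 6); E=∅; A=[2]; R=[mulR]⟩
6. ⟨C=6; E={w↦2}; A=∅; R=[mulR]⟩
7. ⟨C=(if0 (let x = -3 in x) then -3 else (-3 - 6)); E=∅; A=∅; R=[mulL(6)]⟩
8. ⟨C=(let x = -3 in x); E=∅; A=∅; R=[if0 :: mulL(6)]⟩
9. ⟨C=-3; E=∅; A=∅; R=[let x :: if0 :: mulL(6)]⟩
10. ⟨C=x; E={x↦-3}; A=∅; R=[if0 :: mulL(6)]⟩
11. ⟨C=(-3 - 6); E=∅; A=∅; R=[mulL(6)]⟩
12. ⟨C=-3; E=∅; A=∅; R=[subR :: mulL(6)]⟩
13. ⟨C=6; E=∅; A=∅; R=[subL(-3) :: mulL(6)]⟩
→ final value -54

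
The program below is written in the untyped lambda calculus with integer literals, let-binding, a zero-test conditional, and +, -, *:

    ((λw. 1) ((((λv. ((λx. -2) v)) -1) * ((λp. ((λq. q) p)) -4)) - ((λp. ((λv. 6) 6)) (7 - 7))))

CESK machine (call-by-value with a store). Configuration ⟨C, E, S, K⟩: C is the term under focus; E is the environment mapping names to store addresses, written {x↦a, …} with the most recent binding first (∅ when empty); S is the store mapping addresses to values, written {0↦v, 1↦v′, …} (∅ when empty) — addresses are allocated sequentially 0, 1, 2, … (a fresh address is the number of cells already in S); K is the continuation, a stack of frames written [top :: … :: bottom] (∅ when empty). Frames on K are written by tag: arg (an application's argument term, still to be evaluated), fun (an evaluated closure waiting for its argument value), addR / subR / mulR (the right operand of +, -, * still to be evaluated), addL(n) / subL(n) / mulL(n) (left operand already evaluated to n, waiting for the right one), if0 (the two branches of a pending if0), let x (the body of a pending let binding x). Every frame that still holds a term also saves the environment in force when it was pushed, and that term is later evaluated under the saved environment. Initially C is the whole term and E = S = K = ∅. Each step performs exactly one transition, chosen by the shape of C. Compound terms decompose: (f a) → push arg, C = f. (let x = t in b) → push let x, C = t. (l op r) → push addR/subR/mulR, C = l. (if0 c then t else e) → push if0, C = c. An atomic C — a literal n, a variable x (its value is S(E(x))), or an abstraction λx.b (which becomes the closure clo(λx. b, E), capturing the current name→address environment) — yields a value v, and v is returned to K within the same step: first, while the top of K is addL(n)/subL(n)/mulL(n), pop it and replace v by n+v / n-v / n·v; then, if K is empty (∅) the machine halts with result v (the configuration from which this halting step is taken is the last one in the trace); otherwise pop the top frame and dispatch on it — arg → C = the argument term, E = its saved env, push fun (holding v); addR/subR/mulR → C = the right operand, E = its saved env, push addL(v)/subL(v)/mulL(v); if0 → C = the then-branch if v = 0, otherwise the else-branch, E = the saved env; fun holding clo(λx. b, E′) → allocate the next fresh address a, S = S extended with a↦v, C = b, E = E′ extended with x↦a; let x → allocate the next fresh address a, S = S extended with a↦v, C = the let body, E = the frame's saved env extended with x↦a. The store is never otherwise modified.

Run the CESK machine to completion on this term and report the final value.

Answer: 1

Execution trace:
[0] <C=((λw. 1) ((((λv. ((λx. -2) v)) -1) * ((λp. ((λq. q) p)) -4)) - ((λp. ((λv. 6) 6)) (7 - 7)))), E=∅, S=∅, K=∅>
[1] <C=(λw. 1), E=∅, S=∅, K=[arg]>
[2] <C=((((λv. ((λx. -2) v)) -1) * ((λp. ((λq. q) p)) -4)) - ((λp. ((λv. 6) 6)) (7 - 7))), E=∅, S=∅, K=[fun]>
[3] <C=(((λv. ((λx. -2) v)) -1) * ((λp. ((λq. q) p)) -4)), E=∅, S=∅, K=[subR :: fun]>
[4] <C=((λv. ((λx. -2) v)) -1), E=∅, S=∅, K=[mulR :: subR :: fun]>
[5] <C=(λv. ((λx. -2) v)), E=∅, S=∅, K=[arg :: mulR :: subR :: fun]>
[6] <C=-1, E=∅, S=∅, K=[fun :: mulR :: subR :: fun]>
[7] <C=((λx. -2) v), E={v↦0}, S={0↦-1}, K=[mulR :: subR :: fun]>
[8] <C=(λx. -2), E={v↦0}, S={0↦-1}, K=[arg :: mulR :: subR :: fun]>
[9] <C=v, E={v↦0}, S={0↦-1}, K=[fun :: mulR :: subR :: fun]>
[10] <C=-2, E={x↦1, v↦0}, S={0↦-1, 1↦-1}, K=[mulR :: subR :: fun]>
[11] <C=((λp. ((λq. q) p)) -4), E=∅, S={0↦-1, 1↦-1}, K=[mulL(-2) :: subR :: fun]>
[12] <C=(λp. ((λq. q) p)), E=∅, S={0↦-1, 1↦-1}, K=[arg :: mulL(-2) :: subR :: fun]>
[13] <C=-4, E=∅, S={0↦-1, 1↦-1}, K=[fun :: mulL(-2) :: subR :: fun]>
[14] <C=((λq. q) p), E={p↦2}, S={0↦-1, 1↦-1, 2↦-4}, K=[mulL(-2) :: subR :: fun]>
[15] <C=(λq. q), E={p↦2}, S={0↦-1, 1↦-1, 2↦-4}, K=[arg :: mulL(-2) :: subR :: fun]>
[16] <C=p, E={p↦2}, S={0↦-1, 1↦-1, 2↦-4}, K=[fun :: mulL(-2) :: subR :: fun]>
[17] <C=q, E={q↦3, p↦2}, S={0↦-1, 1↦-1, 2↦-4, 3↦-4}, K=[mulL(-2) :: subR :: fun]>
[18] <C=((λp. ((λv. 6) 6)) (7 - 7)), E=∅, S={0↦-1, 1↦-1, 2↦-4, 3↦-4}, K=[subL(8) :: fun]>
[19] <C=(λp. ((λv. 6) 6)), E=∅, S={0↦-1, 1↦-1, 2↦-4, 3↦-4}, K=[arg :: subL(8) :: fun]>
[20] <C=(7 - 7), E=∅, S={0↦-1, 1↦-1, 2↦-4, 3↦-4}, K=[fun :: subL(8) :: fun]>
[21] <C=7, E=∅, S={0↦-1, 1↦-1, 2↦-4, 3↦-4}, K=[subR :: fun :: subL(8) :: fun]>
[22] <C=7, E=∅, S={0↦-1, 1↦-1, 2↦-4, 3↦-4}, K=[subL(7) :: fun :: subL(8) :: fun]>
[23] <C=((λv. 6) 6), E={p↦4}, S={0↦-1, 1↦-1, 2↦-4, 3↦-4, 4↦0}, K=[subL(8) :: fun]>
[24] <C=(λv. 6), E={p↦4}, S={0↦-1, 1↦-1, 2↦-4, 3↦-4, 4↦0}, K=[arg :: subL(8) :: fun]>
[25] <C=6, E={p↦4}, S={0↦-1, 1↦-1, 2↦-4, 3↦-4, 4↦0}, K=[fun :: subL(8) :: fun]>
[26] <C=6, E={v↦5, p↦4}, S={0↦-1, 1↦-1, 2↦-4, 3↦-4, 4↦0, 5↦6}, K=[subL(8) :: fun]>
[27] <C=1, E={w↦6}, S={0↦-1, 1↦-1, 2↦-4, 3↦-4, 4↦0, 5↦6, 6↦2}, K=∅>
→ final value 1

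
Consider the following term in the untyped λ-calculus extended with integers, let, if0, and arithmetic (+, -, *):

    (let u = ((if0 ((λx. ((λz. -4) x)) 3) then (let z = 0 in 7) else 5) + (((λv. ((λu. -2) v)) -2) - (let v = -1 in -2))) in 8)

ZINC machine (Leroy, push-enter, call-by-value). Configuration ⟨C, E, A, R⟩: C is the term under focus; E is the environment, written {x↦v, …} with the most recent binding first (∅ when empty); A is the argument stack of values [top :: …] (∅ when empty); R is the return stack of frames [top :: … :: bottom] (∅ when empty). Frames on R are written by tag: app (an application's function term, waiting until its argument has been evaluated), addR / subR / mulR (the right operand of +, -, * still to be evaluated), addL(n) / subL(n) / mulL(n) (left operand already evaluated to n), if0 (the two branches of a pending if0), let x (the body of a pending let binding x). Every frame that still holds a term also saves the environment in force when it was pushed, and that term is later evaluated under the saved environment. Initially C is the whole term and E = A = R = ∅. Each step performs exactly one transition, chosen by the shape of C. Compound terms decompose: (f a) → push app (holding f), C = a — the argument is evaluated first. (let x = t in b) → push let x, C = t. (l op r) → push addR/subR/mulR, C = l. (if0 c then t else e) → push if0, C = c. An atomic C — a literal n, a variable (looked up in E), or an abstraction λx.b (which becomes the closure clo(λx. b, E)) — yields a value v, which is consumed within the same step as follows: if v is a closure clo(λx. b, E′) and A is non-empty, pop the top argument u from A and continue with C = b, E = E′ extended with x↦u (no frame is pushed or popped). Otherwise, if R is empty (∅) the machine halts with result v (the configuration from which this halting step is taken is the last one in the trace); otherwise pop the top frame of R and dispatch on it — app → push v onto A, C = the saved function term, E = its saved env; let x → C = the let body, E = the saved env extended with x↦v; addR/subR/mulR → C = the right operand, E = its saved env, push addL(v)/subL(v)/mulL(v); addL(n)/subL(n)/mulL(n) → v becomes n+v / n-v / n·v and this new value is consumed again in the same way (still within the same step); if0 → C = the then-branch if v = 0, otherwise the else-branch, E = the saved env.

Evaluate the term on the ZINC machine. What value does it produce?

Answer: 8

Derivation:
[0] <C=(let u = ((if0 ((λx. ((λz. -4) x)) 3) then (let z = 0 in 7) else 5) + (((λv. ((λu. -2) v)) -2) - (let v = -1 in -2))) in 8), E=∅, A=∅, R=∅>
[1] <C=((if0 ((λx. ((λz. -4) x)) 3) then (let z = 0 in 7) else 5) + (((λv. ((λu. -2) v)) -2) - (let v = -1 in -2))), E=∅, A=∅, R=[let u]>
[2] <C=(if0 ((λx. ((λz. -4) x)) 3) then (let z = 0 in 7) else 5), E=∅, A=∅, R=[addR :: let u]>
[3] <C=((λx. ((λz. -4) x)) 3), E=∅, A=∅, R=[if0 :: addR :: let u]>
[4] <C=3, E=∅, A=∅, R=[app :: if0 :: addR :: let u]>
[5] <C=(λx. ((λz. -4) x)), E=∅, A=[3], R=[if0 :: addR :: let u]>
[6] <C=((λz. -4) x), E={x↦3}, A=∅, R=[if0 :: addR :: let u]>
[7] <C=x, E={x↦3}, A=∅, R=[app :: if0 :: addR :: let u]>
[8] <C=(λz. -4), E={x↦3}, A=[3], R=[if0 :: addR :: let u]>
[9] <C=-4, E={z↦3, x↦3}, A=∅, R=[if0 :: addR :: let u]>
[10] <C=5, E=∅, A=∅, R=[addR :: let u]>
[11] <C=(((λv. ((λu. -2) v)) -2) - (let v = -1 in -2)), E=∅, A=∅, R=[addL(5) :: let u]>
[12] <C=((λv. ((λu. -2) v)) -2), E=∅, A=∅, R=[subR :: addL(5) :: let u]>
[13] <C=-2, E=∅, A=∅, R=[app :: subR :: addL(5) :: let u]>
[14] <C=(λv. ((λu. -2) v)), E=∅, A=[-2], R=[subR :: addL(5) :: let u]>
[15] <C=((λu. -2) v), E={v↦-2}, A=∅, R=[subR :: addL(5) :: let u]>
[16] <C=v, E={v↦-2}, A=∅, R=[app :: subR :: addL(5) :: let u]>
[17] <C=(λu. -2), E={v↦-2}, A=[-2], R=[subR :: addL(5) :: let u]>
[18] <C=-2, E={u↦-2, v↦-2}, A=∅, R=[subR :: addL(5) :: let u]>
[19] <C=(let v = -1 in -2), E=∅, A=∅, R=[subL(-2) :: addL(5) :: let u]>
[20] <C=-1, E=∅, A=∅, R=[let v :: subL(-2) :: addL(5) :: let u]>
[21] <C=-2, E={v↦-1}, A=∅, R=[subL(-2) :: addL(5) :: let u]>
[22] <C=8, E={u↦5}, A=∅, R=∅>
→ final value 8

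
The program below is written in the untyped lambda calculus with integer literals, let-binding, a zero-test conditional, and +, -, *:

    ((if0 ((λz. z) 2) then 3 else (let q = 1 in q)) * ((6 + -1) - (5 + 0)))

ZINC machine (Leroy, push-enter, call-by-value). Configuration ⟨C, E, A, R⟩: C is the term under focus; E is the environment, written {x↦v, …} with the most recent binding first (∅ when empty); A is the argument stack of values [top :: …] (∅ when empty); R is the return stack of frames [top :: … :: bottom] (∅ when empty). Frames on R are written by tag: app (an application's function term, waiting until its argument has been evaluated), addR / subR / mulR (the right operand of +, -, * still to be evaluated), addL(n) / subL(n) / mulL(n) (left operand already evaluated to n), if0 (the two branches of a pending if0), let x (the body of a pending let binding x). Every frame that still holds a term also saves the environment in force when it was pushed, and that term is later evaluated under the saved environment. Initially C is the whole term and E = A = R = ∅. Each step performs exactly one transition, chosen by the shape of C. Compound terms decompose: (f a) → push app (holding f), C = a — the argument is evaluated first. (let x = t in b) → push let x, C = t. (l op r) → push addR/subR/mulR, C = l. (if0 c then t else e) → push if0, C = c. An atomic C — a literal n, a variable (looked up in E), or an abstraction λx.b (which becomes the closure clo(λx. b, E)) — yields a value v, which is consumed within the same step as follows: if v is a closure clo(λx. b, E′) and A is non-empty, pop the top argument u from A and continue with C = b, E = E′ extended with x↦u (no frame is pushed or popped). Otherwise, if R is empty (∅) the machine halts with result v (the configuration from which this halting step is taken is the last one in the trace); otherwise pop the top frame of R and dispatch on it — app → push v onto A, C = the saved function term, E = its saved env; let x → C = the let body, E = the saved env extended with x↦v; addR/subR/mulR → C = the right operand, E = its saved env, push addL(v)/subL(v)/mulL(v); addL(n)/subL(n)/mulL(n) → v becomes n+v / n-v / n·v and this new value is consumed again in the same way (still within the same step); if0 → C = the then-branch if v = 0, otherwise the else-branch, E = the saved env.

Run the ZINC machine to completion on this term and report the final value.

[0] ⟨C=((if0 ((λz. z) 2) then 3 else (let q = 1 in q)) * ((6 + -1) - (5 + 0))); E=∅; A=∅; R=∅⟩
[1] ⟨C=(if0 ((λz. z) 2) then 3 else (let q = 1 in q)); E=∅; A=∅; R=[mulR]⟩
[2] ⟨C=((λz. z) 2); E=∅; A=∅; R=[if0 :: mulR]⟩
[3] ⟨C=2; E=∅; A=∅; R=[app :: if0 :: mulR]⟩
[4] ⟨C=(λz. z); E=∅; A=[2]; R=[if0 :: mulR]⟩
[5] ⟨C=z; E={z↦2}; A=∅; R=[if0 :: mulR]⟩
[6] ⟨C=(let q = 1 in q); E=∅; A=∅; R=[mulR]⟩
[7] ⟨C=1; E=∅; A=∅; R=[let q :: mulR]⟩
[8] ⟨C=q; E={q↦1}; A=∅; R=[mulR]⟩
[9] ⟨C=((6 + -1) - (5 + 0)); E=∅; A=∅; R=[mulL(1)]⟩
[10] ⟨C=(6 + -1); E=∅; A=∅; R=[subR :: mulL(1)]⟩
[11] ⟨C=6; E=∅; A=∅; R=[addR :: subR :: mulL(1)]⟩
[12] ⟨C=-1; E=∅; A=∅; R=[addL(6) :: subR :: mulL(1)]⟩
[13] ⟨C=(5 + 0); E=∅; A=∅; R=[subL(5) :: mulL(1)]⟩
[14] ⟨C=5; E=∅; A=∅; R=[addR :: subL(5) :: mulL(1)]⟩
[15] ⟨C=0; E=∅; A=∅; R=[addL(5) :: subL(5) :: mulL(1)]⟩
→ final value 0

Answer: 0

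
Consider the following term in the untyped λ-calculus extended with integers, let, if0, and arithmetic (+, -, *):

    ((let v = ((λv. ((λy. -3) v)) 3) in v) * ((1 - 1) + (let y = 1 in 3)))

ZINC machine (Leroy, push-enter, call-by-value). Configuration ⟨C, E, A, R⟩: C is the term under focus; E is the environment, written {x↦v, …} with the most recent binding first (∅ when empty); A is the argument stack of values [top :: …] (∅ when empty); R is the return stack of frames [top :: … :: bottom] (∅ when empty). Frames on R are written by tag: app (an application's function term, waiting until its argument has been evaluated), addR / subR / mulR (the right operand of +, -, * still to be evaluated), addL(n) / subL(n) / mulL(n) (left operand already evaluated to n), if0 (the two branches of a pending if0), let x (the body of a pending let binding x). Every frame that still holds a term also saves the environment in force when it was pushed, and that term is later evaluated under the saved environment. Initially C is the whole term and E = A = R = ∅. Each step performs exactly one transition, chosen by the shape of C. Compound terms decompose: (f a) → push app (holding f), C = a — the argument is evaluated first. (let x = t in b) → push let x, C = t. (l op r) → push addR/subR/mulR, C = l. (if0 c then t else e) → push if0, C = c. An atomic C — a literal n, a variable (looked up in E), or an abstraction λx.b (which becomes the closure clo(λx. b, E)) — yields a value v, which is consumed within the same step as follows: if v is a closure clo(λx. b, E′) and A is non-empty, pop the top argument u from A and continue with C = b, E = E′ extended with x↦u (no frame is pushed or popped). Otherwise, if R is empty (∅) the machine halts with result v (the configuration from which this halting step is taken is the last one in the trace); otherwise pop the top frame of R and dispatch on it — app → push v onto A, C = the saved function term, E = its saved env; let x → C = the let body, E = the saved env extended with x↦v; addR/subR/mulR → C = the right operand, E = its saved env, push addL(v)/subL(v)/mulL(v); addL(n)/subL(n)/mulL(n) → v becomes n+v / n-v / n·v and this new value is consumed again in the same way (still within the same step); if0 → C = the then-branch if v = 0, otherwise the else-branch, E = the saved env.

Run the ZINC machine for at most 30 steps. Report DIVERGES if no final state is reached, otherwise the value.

[0] ⟨C=((let v = ((λv. ((λy. -3) v)) 3) in v) * ((1 - 1) + (let y = 1 in 3))); E=∅; A=∅; R=∅⟩
[1] ⟨C=(let v = ((λv. ((λy. -3) v)) 3) in v); E=∅; A=∅; R=[mulR]⟩
[2] ⟨C=((λv. ((λy. -3) v)) 3); E=∅; A=∅; R=[let v :: mulR]⟩
[3] ⟨C=3; E=∅; A=∅; R=[app :: let v :: mulR]⟩
[4] ⟨C=(λv. ((λy. -3) v)); E=∅; A=[3]; R=[let v :: mulR]⟩
[5] ⟨C=((λy. -3) v); E={v↦3}; A=∅; R=[let v :: mulR]⟩
[6] ⟨C=v; E={v↦3}; A=∅; R=[app :: let v :: mulR]⟩
[7] ⟨C=(λy. -3); E={v↦3}; A=[3]; R=[let v :: mulR]⟩
[8] ⟨C=-3; E={y↦3, v↦3}; A=∅; R=[let v :: mulR]⟩
[9] ⟨C=v; E={v↦-3}; A=∅; R=[mulR]⟩
[10] ⟨C=((1 - 1) + (let y = 1 in 3)); E=∅; A=∅; R=[mulL(-3)]⟩
[11] ⟨C=(1 - 1); E=∅; A=∅; R=[addR :: mulL(-3)]⟩
[12] ⟨C=1; E=∅; A=∅; R=[subR :: addR :: mulL(-3)]⟩
[13] ⟨C=1; E=∅; A=∅; R=[subL(1) :: addR :: mulL(-3)]⟩
[14] ⟨C=(let y = 1 in 3); E=∅; A=∅; R=[addL(0) :: mulL(-3)]⟩
[15] ⟨C=1; E=∅; A=∅; R=[let y :: addL(0) :: mulL(-3)]⟩
[16] ⟨C=3; E={y↦1}; A=∅; R=[addL(0) :: mulL(-3)]⟩
→ final value -9

Answer: -9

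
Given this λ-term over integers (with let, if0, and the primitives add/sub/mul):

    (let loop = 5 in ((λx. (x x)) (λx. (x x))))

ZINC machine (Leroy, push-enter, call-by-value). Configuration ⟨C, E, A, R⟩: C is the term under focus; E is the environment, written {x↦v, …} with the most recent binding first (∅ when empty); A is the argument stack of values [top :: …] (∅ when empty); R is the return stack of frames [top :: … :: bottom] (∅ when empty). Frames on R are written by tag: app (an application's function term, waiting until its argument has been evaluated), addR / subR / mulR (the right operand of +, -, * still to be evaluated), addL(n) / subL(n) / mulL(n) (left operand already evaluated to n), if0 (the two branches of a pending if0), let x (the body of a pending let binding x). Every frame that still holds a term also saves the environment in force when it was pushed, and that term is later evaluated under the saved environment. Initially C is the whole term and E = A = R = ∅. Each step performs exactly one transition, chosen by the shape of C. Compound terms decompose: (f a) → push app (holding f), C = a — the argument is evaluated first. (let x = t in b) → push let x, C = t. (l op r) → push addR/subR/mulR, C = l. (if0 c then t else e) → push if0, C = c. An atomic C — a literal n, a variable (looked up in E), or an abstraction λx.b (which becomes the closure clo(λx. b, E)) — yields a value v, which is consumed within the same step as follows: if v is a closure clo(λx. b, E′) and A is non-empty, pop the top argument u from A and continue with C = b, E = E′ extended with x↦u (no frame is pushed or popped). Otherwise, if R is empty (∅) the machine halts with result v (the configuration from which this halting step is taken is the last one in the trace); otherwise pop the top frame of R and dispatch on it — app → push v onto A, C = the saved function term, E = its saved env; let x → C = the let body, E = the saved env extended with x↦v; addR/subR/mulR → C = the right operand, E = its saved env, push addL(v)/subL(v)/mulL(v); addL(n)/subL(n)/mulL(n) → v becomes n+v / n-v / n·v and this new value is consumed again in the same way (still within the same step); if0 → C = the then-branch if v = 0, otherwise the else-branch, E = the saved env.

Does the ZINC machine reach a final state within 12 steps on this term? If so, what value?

0. <C=(let loop = 5 in ((λx. (x x)) (λx. (x x)))), E=∅, A=∅, R=∅>
1. <C=5, E=∅, A=∅, R=[let loop]>
2. <C=((λx. (x x)) (λx. (x x))), E={loop↦5}, A=∅, R=∅>
3. <C=(λx. (x x)), E={loop↦5}, A=∅, R=[app]>
4. <C=(λx. (x x)), E={loop↦5}, A=[clo(λx. (x x), {loop↦5})], R=∅>
5. <C=(x x), E={x↦clo(λx. (x x), {loop↦5}), loop↦5}, A=∅, R=∅>
6. <C=x, E={x↦clo(λx. (x x), {loop↦5}), loop↦5}, A=∅, R=[app]>
7. <C=x, E={x↦clo(λx. (x x), {loop↦5}), loop↦5}, A=[clo(λx. (x x), {loop↦5})], R=∅>
… configuration repeats with period 3 (steps 5–7 recur indefinitely) …

Answer: DIVERGES (no final state within 12 steps)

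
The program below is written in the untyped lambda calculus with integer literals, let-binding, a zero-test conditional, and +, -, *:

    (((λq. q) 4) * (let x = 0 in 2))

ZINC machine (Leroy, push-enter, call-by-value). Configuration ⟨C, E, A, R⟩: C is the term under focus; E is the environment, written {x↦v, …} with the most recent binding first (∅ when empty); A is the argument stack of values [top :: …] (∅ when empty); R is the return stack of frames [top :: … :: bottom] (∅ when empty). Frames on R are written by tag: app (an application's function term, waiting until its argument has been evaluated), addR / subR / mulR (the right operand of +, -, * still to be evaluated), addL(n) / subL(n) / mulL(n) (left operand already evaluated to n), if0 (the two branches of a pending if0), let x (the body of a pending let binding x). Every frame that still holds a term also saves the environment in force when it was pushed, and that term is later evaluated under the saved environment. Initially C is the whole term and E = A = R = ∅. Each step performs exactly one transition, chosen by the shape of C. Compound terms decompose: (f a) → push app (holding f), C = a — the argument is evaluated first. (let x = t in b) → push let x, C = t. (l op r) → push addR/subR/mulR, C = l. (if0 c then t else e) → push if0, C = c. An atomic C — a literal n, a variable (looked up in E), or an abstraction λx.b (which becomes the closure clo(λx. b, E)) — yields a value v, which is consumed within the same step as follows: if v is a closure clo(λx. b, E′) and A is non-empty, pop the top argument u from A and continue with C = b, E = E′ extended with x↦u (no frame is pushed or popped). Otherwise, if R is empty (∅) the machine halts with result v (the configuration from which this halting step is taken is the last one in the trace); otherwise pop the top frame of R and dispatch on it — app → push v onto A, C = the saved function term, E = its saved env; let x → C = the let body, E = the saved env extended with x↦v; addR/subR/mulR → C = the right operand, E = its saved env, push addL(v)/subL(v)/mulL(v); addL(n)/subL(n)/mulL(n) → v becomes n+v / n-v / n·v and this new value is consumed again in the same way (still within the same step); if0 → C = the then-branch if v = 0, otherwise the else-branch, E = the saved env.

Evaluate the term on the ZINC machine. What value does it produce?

Answer: 8

Derivation:
step 0: [C=(((λq. q) 4) * (let x = 0 in 2)) | E=∅ | A=∅ | R=∅]
step 1: [C=((λq. q) 4) | E=∅ | A=∅ | R=[mulR]]
step 2: [C=4 | E=∅ | A=∅ | R=[app :: mulR]]
step 3: [C=(λq. q) | E=∅ | A=[4] | R=[mulR]]
step 4: [C=q | E={q↦4} | A=∅ | R=[mulR]]
step 5: [C=(let x = 0 in 2) | E=∅ | A=∅ | R=[mulL(4)]]
step 6: [C=0 | E=∅ | A=∅ | R=[let x :: mulL(4)]]
step 7: [C=2 | E={x↦0} | A=∅ | R=[mulL(4)]]
→ final value 8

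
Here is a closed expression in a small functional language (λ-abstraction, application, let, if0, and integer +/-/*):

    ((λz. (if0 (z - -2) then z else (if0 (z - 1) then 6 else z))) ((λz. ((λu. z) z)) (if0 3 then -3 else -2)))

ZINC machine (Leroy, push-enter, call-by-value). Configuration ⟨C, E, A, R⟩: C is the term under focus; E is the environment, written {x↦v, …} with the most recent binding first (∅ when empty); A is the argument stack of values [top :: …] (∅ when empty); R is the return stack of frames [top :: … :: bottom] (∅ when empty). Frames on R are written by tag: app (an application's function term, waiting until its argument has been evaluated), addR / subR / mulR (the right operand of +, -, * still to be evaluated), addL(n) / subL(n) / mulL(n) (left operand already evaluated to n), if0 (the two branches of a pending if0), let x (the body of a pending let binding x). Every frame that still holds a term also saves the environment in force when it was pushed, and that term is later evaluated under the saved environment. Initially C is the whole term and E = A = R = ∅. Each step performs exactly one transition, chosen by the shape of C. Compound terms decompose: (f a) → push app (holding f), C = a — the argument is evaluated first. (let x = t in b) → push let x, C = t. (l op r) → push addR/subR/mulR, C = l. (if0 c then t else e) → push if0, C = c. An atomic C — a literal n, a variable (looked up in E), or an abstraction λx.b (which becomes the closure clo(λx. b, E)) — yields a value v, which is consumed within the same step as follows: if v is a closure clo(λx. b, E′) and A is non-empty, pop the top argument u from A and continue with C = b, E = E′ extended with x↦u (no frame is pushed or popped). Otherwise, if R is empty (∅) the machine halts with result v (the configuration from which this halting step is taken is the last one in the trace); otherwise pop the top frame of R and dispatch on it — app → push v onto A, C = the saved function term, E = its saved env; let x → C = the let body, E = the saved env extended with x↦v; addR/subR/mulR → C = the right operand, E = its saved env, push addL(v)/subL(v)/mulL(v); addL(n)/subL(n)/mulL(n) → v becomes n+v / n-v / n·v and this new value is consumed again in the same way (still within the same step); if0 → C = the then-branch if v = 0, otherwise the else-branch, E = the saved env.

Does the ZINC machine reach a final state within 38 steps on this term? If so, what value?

Answer: -2

Derivation:
0. [C=((λz. (if0 (z - -2) then z else (if0 (z - 1) then 6 else z))) ((λz. ((λu. z) z)) (if0 3 then -3 else -2))) | E=∅ | A=∅ | R=∅]
1. [C=((λz. ((λu. z) z)) (if0 3 then -3 else -2)) | E=∅ | A=∅ | R=[app]]
2. [C=(if0 3 then -3 else -2) | E=∅ | A=∅ | R=[app :: app]]
3. [C=3 | E=∅ | A=∅ | R=[if0 :: app :: app]]
4. [C=-2 | E=∅ | A=∅ | R=[app :: app]]
5. [C=(λz. ((λu. z) z)) | E=∅ | A=[-2] | R=[app]]
6. [C=((λu. z) z) | E={z↦-2} | A=∅ | R=[app]]
7. [C=z | E={z↦-2} | A=∅ | R=[app :: app]]
8. [C=(λu. z) | E={z↦-2} | A=[-2] | R=[app]]
9. [C=z | E={u↦-2, z↦-2} | A=∅ | R=[app]]
10. [C=(λz. (if0 (z - -2) then z else (if0 (z - 1) then 6 else z))) | E=∅ | A=[-2] | R=∅]
11. [C=(if0 (z - -2) then z else (if0 (z - 1) then 6 else z)) | E={z↦-2} | A=∅ | R=∅]
12. [C=(z - -2) | E={z↦-2} | A=∅ | R=[if0]]
13. [C=z | E={z↦-2} | A=∅ | R=[subR :: if0]]
14. [C=-2 | E={z↦-2} | A=∅ | R=[subL(-2) :: if0]]
15. [C=z | E={z↦-2} | A=∅ | R=∅]
→ final value -2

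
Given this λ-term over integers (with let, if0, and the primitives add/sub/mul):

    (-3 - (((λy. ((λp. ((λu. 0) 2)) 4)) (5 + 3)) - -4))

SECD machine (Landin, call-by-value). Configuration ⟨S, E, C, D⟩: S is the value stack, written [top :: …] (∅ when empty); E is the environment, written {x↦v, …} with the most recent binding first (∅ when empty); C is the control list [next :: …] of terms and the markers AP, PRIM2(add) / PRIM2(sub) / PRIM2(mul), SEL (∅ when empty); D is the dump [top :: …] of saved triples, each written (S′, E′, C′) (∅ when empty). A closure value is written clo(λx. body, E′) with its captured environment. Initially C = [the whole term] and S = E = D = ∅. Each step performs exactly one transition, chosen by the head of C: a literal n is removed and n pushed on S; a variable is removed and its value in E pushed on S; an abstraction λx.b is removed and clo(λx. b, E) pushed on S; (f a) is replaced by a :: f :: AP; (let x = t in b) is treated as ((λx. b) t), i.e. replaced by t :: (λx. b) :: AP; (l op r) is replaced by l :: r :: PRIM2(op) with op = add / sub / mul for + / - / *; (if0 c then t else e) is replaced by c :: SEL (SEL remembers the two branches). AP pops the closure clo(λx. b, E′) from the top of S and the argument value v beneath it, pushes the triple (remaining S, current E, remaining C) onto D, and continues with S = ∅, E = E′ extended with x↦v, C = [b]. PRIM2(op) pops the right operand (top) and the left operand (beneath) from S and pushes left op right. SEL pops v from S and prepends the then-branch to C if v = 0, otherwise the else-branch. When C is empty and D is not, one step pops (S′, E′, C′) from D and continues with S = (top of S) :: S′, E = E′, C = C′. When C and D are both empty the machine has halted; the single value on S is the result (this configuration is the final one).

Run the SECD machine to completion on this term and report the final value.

Answer: -7

Machine steps:
step 0: <S=∅, E=∅, C=[(-3 - (((λy. ((λp. ((λu. 0) 2)) 4)) (5 + 3)) - -4))], D=∅>
step 1: <S=∅, E=∅, C=[-3 :: (((λy. ((λp. ((λu. 0) 2)) 4)) (5 + 3)) - -4) :: PRIM2(sub)], D=∅>
step 2: <S=[-3], E=∅, C=[(((λy. ((λp. ((λu. 0) 2)) 4)) (5 + 3)) - -4) :: PRIM2(sub)], D=∅>
step 3: <S=[-3], E=∅, C=[((λy. ((λp. ((λu. 0) 2)) 4)) (5 + 3)) :: -4 :: PRIM2(sub) :: PRIM2(sub)], D=∅>
step 4: <S=[-3], E=∅, C=[(5 + 3) :: (λy. ((λp. ((λu. 0) 2)) 4)) :: AP :: -4 :: PRIM2(sub) :: PRIM2(sub)], D=∅>
step 5: <S=[-3], E=∅, C=[5 :: 3 :: PRIM2(add) :: (λy. ((λp. ((λu. 0) 2)) 4)) :: AP :: -4 :: PRIM2(sub) :: PRIM2(sub)], D=∅>
step 6: <S=[5 :: -3], E=∅, C=[3 :: PRIM2(add) :: (λy. ((λp. ((λu. 0) 2)) 4)) :: AP :: -4 :: PRIM2(sub) :: PRIM2(sub)], D=∅>
step 7: <S=[3 :: 5 :: -3], E=∅, C=[PRIM2(add) :: (λy. ((λp. ((λu. 0) 2)) 4)) :: AP :: -4 :: PRIM2(sub) :: PRIM2(sub)], D=∅>
step 8: <S=[8 :: -3], E=∅, C=[(λy. ((λp. ((λu. 0) 2)) 4)) :: AP :: -4 :: PRIM2(sub) :: PRIM2(sub)], D=∅>
step 9: <S=[clo(λy. ((λp. ((λu. 0) 2)) 4), ∅) :: 8 :: -3], E=∅, C=[AP :: -4 :: PRIM2(sub) :: PRIM2(sub)], D=∅>
step 10: <S=∅, E={y↦8}, C=[((λp. ((λu. 0) 2)) 4)], D=[([-3], ∅, [-4 :: PRIM2(sub) :: PRIM2(sub)])]>
step 11: <S=∅, E={y↦8}, C=[4 :: (λp. ((λu. 0) 2)) :: AP], D=[([-3], ∅, [-4 :: PRIM2(sub) :: PRIM2(sub)])]>
step 12: <S=[4], E={y↦8}, C=[(λp. ((λu. 0) 2)) :: AP], D=[([-3], ∅, [-4 :: PRIM2(sub) :: PRIM2(sub)])]>
step 13: <S=[clo(λp. ((λu. 0) 2), {y↦8}) :: 4], E={y↦8}, C=[AP], D=[([-3], ∅, [-4 :: PRIM2(sub) :: PRIM2(sub)])]>
step 14: <S=∅, E={p↦4, y↦8}, C=[((λu. 0) 2)], D=[(∅, {y↦8}, ∅) :: ([-3], ∅, [-4 :: PRIM2(sub) :: PRIM2(sub)])]>
step 15: <S=∅, E={p↦4, y↦8}, C=[2 :: (λu. 0) :: AP], D=[(∅, {y↦8}, ∅) :: ([-3], ∅, [-4 :: PRIM2(sub) :: PRIM2(sub)])]>
step 16: <S=[2], E={p↦4, y↦8}, C=[(λu. 0) :: AP], D=[(∅, {y↦8}, ∅) :: ([-3], ∅, [-4 :: PRIM2(sub) :: PRIM2(sub)])]>
step 17: <S=[clo(λu. 0, {p↦4, y↦8}) :: 2], E={p↦4, y↦8}, C=[AP], D=[(∅, {y↦8}, ∅) :: ([-3], ∅, [-4 :: PRIM2(sub) :: PRIM2(sub)])]>
step 18: <S=∅, E={u↦2, p↦4, y↦8}, C=[0], D=[(∅, {p↦4, y↦8}, ∅) :: (∅, {y↦8}, ∅) :: ([-3], ∅, [-4 :: PRIM2(sub) :: PRIM2(sub)])]>
step 19: <S=[0], E={u↦2, p↦4, y↦8}, C=∅, D=[(∅, {p↦4, y↦8}, ∅) :: (∅, {y↦8}, ∅) :: ([-3], ∅, [-4 :: PRIM2(sub) :: PRIM2(sub)])]>
step 20: <S=[0], E={p↦4, y↦8}, C=∅, D=[(∅, {y↦8}, ∅) :: ([-3], ∅, [-4 :: PRIM2(sub) :: PRIM2(sub)])]>
step 21: <S=[0], E={y↦8}, C=∅, D=[([-3], ∅, [-4 :: PRIM2(sub) :: PRIM2(sub)])]>
step 22: <S=[0 :: -3], E=∅, C=[-4 :: PRIM2(sub) :: PRIM2(sub)], D=∅>
step 23: <S=[-4 :: 0 :: -3], E=∅, C=[PRIM2(sub) :: PRIM2(sub)], D=∅>
step 24: <S=[4 :: -3], E=∅, C=[PRIM2(sub)], D=∅>
step 25: <S=[-7], E=∅, C=∅, D=∅>
→ final value -7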